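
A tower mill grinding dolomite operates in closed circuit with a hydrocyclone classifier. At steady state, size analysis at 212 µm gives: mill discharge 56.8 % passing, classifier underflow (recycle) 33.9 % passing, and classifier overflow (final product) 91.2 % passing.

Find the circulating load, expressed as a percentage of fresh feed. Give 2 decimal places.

CL = 150.22 %

Two-product formula at 212 µm:
(1+r)·d = r·u + o ⇒ r = (o−d)/(d−u)
r = (91.2 − 56.8)/(56.8 − 33.9) = 34.4/22.9 = 1.5022
CL = 100·r = 150.22 %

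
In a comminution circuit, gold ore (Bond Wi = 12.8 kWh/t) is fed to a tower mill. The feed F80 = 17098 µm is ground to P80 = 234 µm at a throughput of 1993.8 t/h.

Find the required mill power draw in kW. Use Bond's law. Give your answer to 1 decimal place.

P = 14731.6 kW

W = 10 Wi (1/√P80 − 1/√F80)  [Bond]
W = 10·12.8·(1/√234 − 1/√17098) = 10·12.8·(0.057724) = 7.3887 kWh/t
P = W·T = 7.3887·1993.8 = 14731.6 kW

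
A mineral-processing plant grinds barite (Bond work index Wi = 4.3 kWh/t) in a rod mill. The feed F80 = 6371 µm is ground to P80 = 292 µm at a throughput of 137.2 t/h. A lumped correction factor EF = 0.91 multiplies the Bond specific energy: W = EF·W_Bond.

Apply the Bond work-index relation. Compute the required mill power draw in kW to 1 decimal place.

P = 246.9 kW

W = 10·Wi·[P80^(−½) − F80^(−½)]
W = 10·4.3·(1/√292 − 1/√6371) = 10·4.3·(0.045992) = 1.9777 kWh/t
Apply correction: 1.9777 × 0.91 = 1.7997 kWh/t
P_mill = W·ṁ = 1.7997·137.2 = 246.9 kW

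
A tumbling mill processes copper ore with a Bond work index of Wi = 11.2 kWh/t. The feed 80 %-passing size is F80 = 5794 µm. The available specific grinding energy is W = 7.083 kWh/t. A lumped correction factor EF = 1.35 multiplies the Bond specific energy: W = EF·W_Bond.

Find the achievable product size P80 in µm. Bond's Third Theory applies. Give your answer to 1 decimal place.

W = 10 Wi / √P80 − 10 Wi / √F80
W_Bond = W / EF = 7.083 / 1.35 = 5.2467 kWh/t
1/√P80 = 1/√F80 + W_Bond/(10·Wi)
  = 5.2467/(10·11.2) + 1/√5794 = 0.046845 + 0.013137 = 0.059983
P80 = (1/0.059983)² = 16.6715² = 277.94 µm

P80 = 277.9 µm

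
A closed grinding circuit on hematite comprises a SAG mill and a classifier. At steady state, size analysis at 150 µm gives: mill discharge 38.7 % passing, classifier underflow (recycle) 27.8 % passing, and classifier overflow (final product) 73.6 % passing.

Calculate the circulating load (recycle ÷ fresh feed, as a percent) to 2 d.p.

CL = 320.18 %

Mass balance on the −150 µm fraction:
(1+r)d = ru + o → r = (o−d)/(d−u)
r = (73.6 − 38.7)/(38.7 − 27.8) = 34.9/10.9 = 3.2018
CL = 100·r = 320.18 %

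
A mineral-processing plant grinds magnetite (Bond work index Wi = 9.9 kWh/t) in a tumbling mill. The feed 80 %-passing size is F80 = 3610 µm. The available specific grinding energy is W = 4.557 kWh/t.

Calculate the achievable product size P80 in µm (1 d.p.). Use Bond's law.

W = 10 Wi (P80^-0.5 − F80^-0.5)
1/√P80 = 1/√F80 + W/(10·Wi)
  = 4.5570/(10·9.9) + 1/√3610 = 0.046030 + 0.016644 = 0.062674
P80 = (1/0.062674)² = 15.9556² = 254.58 µm

P80 = 254.6 µm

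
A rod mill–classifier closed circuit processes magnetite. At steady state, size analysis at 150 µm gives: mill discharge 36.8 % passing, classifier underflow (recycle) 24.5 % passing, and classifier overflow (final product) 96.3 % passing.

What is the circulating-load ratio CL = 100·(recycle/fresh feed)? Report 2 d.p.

Balance %-passing 150 µm (r = R/F):
(1+r)·d = r·u + o ⇒ r = (o−d)/(d−u)
r = (96.3 − 36.8)/(36.8 − 24.5) = 59.5/12.3 = 4.8374
CL = 100·r = 483.74 %

CL = 483.74 %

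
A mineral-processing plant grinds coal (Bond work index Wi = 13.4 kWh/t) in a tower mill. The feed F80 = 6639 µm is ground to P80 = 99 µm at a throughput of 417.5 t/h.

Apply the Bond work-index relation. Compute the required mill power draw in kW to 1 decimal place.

W_Bond = 10·Wi·(1/√P₈₀ − 1/√F₈₀)
W = 10·13.4·(1/√99 − 1/√6639) = 10·13.4·(0.088231) = 11.8229 kWh/t
Power = W × throughput = 11.8229 kWh/t × 417.5 t/h = 4936.1 kW

P = 4936.1 kW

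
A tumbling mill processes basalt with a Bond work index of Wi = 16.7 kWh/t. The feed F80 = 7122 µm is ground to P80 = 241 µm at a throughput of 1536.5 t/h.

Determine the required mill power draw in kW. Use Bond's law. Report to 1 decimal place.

P = 13488.2 kW

W = 10 Wi (P80^-0.5 − F80^-0.5)
W = 10·16.7·(1/√241 − 1/√7122) = 10·16.7·(0.052566) = 8.7786 kWh/t
Power = W × throughput = 8.7786 kWh/t × 1536.5 t/h = 13488.2 kW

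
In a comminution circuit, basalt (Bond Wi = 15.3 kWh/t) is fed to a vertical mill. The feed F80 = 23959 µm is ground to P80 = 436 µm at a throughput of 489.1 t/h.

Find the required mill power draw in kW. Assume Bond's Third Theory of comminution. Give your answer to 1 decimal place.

P = 3100.4 kW

W = 10·Wi·(P80^(-½) − F80^(-½))
W = 10·15.3·(1/√436 − 1/√23959) = 10·15.3·(0.041431) = 6.3389 kWh/t
Mill draw = 6.3389 × 489.1 = 3100.4 kW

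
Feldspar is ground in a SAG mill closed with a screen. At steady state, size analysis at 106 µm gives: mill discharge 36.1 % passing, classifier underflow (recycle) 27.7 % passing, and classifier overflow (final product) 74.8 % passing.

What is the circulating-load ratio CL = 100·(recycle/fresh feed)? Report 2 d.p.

CL = 460.71 %

Two-product formula at 106 µm:
Fd + Rd = Ru + Fo ⇒ R/F = (o−d)/(d−u)
r = (74.8 − 36.1)/(36.1 − 27.7) = 38.7/8.4 = 4.6071
CL = 100·r = 460.71 %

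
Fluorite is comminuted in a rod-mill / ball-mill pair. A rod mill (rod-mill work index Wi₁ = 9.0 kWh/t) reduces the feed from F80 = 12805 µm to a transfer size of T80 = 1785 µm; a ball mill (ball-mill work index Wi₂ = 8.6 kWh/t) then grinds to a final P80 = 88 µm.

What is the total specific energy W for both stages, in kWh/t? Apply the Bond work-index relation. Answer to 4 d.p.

Bond:  W = 10 Wi (1/√P − 1/√F)
Stage 1 (12805→1785 µm, Wi₁=9.0): W₁ = 10·9.0·(0.023669 − 0.008837) = 1.3349 kWh/t
Stage 2 (1785→88 µm, Wi₂=8.6): W₂ = 10·8.6·(0.106600 − 0.023669) = 7.1321 kWh/t
W = W₁ + W₂ = 1.3349 + 7.1321 = 8.4670 kWh/t

W = 8.4670 kWh/t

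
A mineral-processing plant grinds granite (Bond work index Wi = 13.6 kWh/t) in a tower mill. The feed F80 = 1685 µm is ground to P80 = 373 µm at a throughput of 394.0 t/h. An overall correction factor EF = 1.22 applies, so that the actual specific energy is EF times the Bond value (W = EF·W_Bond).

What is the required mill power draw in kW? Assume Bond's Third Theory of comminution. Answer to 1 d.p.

W = 10 Wi (P80^-0.5 − F80^-0.5)
W = 10·13.6·(1/√373 − 1/√1685) = 10·13.6·(0.027417) = 3.7287 kWh/t
With EF = 1.22: W = 3.7287·1.22 = 4.5490 kWh/t
P_mill = W·ṁ = 4.5490·394.0 = 1792.3 kW

P = 1792.3 kW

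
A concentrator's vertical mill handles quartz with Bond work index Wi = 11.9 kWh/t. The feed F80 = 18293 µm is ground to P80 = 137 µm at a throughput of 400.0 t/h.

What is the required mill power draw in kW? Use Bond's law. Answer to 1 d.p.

P = 3714.8 kW

W = 10·Wi·(P80^(-½) − F80^(-½))
W = 10·11.9·(1/√137 − 1/√18293) = 10·11.9·(0.078042) = 9.2870 kWh/t
Mill draw = 9.2870 × 400.0 = 3714.8 kW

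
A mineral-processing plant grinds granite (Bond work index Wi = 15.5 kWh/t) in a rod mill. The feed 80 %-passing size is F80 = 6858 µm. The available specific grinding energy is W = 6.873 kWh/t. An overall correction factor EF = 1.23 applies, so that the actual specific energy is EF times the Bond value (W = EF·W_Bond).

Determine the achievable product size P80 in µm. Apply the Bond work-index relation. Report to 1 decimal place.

W_Bond = 10·Wi·(1/√P₈₀ − 1/√F₈₀)
W_Bond = W / EF = 6.873 / 1.23 = 5.5878 kWh/t
P80^-0.5 = F80^-0.5 + W_Bond/(10 Wi)
  = 5.5878/(10·15.5) + 1/√6858 = 0.036050 + 0.012075 = 0.048126
P80 = (1/0.048126)² = 20.7789² = 431.76 µm

P80 = 431.8 µm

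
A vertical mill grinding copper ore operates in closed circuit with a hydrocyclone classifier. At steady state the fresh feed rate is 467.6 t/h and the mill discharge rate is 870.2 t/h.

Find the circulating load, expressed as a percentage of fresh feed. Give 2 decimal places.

CL = 86.10 %

Mill node: discharge = fresh + recycle.
R = M − F = 870.2 − 467.6 = 402.6 t/h
CL = 100·R/F = 100·402.6/467.6 = 86.10 %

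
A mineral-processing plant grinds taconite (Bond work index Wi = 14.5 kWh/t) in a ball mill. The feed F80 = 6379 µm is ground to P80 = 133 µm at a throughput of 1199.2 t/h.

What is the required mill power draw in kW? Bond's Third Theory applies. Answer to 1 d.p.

W = 10·Wi·[P80^(−½) − F80^(−½)]
W = 10·14.5·(1/√133 − 1/√6379) = 10·14.5·(0.074190) = 10.7576 kWh/t
P = W·T = 10.7576·1199.2 = 12900.5 kW

P = 12900.5 kW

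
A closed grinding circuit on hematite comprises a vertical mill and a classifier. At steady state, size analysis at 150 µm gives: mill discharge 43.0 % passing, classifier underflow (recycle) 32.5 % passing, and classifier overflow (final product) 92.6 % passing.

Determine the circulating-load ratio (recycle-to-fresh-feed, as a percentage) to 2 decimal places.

CL = 472.38 %

Balance %-passing 150 µm (r = R/F):
Fd + Rd = Ru + Fo ⇒ R/F = (o−d)/(d−u)
r = (92.6 − 43.0)/(43.0 − 32.5) = 49.6/10.5 = 4.7238
CL = 100·r = 472.38 %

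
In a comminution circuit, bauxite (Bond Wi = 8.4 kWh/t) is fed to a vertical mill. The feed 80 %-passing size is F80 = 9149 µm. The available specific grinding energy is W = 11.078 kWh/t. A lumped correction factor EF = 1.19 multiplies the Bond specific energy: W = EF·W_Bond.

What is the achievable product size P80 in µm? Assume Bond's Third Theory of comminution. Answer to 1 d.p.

P80 = 68.0 µm

W = 10 Wi / √P80 − 10 Wi / √F80
W_Bond = W / EF = 11.078 / 1.19 = 9.3092 kWh/t
P80^-0.5 = F80^-0.5 + W_Bond/(10 Wi)
  = 9.3092/(10·8.4) + 1/√9149 = 0.110824 + 0.010455 = 0.121279
P80 = (1/0.121279)² = 8.2454² = 67.99 µm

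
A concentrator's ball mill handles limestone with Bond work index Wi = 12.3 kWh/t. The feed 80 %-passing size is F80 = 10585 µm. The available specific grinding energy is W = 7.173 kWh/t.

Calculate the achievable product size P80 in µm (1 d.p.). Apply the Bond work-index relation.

P80 = 216.0 µm

W = 10·Wi·(P80^(-½) − F80^(-½))
P80^-0.5 = F80^-0.5 + W/(10 Wi)
  = 7.1730/(10·12.3) + 1/√10585 = 0.058317 + 0.009720 = 0.068037
P80 = (1/0.068037)² = 14.6979² = 216.03 µm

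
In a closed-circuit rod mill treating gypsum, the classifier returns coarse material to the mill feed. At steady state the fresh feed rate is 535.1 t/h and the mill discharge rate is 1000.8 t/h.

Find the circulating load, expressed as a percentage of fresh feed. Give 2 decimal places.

CL = 87.03 %

Mill node: discharge = fresh + recycle.
R = M − F = 1000.8 − 535.1 = 465.7 t/h
CL = 100·R/F = 100·465.7/535.1 = 87.03 %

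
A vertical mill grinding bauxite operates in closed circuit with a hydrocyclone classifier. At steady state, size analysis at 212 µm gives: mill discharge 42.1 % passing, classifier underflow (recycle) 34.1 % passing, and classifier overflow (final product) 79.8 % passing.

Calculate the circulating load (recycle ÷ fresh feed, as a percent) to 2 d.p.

CL = 471.25 %

Balance %-passing 212 µm (r = R/F):
Fd + Rd = Ru + Fo ⇒ R/F = (o−d)/(d−u)
r = (79.8 − 42.1)/(42.1 − 34.1) = 37.7/8.0 = 4.7125
CL = 100·r = 471.25 %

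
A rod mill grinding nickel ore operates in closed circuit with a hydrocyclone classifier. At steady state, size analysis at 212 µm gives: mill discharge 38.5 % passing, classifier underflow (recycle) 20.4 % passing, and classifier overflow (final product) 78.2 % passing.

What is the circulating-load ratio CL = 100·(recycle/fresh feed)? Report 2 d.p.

Balance %-passing 212 µm (r = R/F):
Fd + Rd = Ru + Fo ⇒ R/F = (o−d)/(d−u)
r = (78.2 − 38.5)/(38.5 − 20.4) = 39.7/18.1 = 2.1934
CL = 100·r = 219.34 %

CL = 219.34 %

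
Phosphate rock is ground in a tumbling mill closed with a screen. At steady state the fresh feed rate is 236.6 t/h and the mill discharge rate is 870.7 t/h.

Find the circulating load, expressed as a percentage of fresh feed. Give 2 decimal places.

Discharge = new feed + return, hence
R = M − F = 870.7 − 236.6 = 634.1 t/h
CL = 100·R/F = 100·634.1/236.6 = 268.01 %

CL = 268.01 %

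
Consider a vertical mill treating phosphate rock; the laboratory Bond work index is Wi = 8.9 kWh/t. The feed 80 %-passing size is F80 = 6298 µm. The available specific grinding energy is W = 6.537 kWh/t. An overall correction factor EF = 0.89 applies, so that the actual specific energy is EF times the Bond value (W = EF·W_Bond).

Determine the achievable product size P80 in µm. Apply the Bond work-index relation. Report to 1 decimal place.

W = 10·Wi·[P80^(−½) − F80^(−½)]
W_Bond = W / EF = 6.537 / 0.89 = 7.3449 kWh/t
⇒ 1/√P80 = W_Bond/(10·Wi) + 1/√F80
  = 7.3449/(10·8.9) + 1/√6298 = 0.082527 + 0.012601 = 0.095128
P80 = (1/0.095128)² = 10.5121² = 110.50 µm

P80 = 110.5 µm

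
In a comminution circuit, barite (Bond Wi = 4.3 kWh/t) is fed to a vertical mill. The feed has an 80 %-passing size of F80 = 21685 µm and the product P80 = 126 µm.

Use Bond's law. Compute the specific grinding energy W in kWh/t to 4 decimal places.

W = 3.5387 kWh/t

W = 10·Wi·[P80^(−½) − F80^(−½)]
1/√126 = 0.089087;  1/√21685 = 0.006791
W = 10·4.3·(0.089087 − 0.006791) = 3.5387 kWh/t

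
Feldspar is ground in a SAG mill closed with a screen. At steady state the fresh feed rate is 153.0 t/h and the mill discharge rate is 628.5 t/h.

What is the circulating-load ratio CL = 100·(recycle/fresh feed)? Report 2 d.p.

Discharge = new feed + return, hence
R = M − F = 628.5 − 153.0 = 475.5 t/h
CL = 100·R/F = 100·475.5/153.0 = 310.78 %

CL = 310.78 %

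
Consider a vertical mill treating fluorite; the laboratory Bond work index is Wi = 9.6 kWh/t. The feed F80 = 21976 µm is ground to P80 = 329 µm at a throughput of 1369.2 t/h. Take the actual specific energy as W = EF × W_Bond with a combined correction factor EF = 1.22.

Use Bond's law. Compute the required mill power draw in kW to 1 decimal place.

W = 10·Wi·[P80^(−½) − F80^(−½)]
W = 10·9.6·(1/√329 − 1/√21976) = 10·9.6·(0.048386) = 4.6451 kWh/t
W_actual = 1.22 × 4.6451 = 5.6670 kWh/t
P = W·T = 5.6670·1369.2 = 7759.2 kW

P = 7759.2 kW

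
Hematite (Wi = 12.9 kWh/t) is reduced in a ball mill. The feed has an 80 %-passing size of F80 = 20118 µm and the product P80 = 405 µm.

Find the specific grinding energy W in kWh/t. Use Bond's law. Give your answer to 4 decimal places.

W_Bond = 10·Wi·(1/√P₈₀ − 1/√F₈₀)
1/√405 = 0.049690;  1/√20118 = 0.007050
W = 10·12.9·(0.049690 − 0.007050) = 5.5006 kWh/t

W = 5.5006 kWh/t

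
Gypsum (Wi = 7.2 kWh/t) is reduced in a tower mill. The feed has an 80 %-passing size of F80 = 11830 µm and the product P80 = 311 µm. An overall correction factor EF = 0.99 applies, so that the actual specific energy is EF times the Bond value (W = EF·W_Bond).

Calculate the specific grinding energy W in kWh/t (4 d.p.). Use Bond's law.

W = 3.3866 kWh/t

Bond:  W = 10 Wi (1/√P − 1/√F)
1/√311 = 0.056705;  1/√11830 = 0.009194
W = 10·7.2·(0.056705 − 0.009194) = 3.4208 kWh/t
Apply correction: 3.4208 × 0.99 = 3.3866 kWh/t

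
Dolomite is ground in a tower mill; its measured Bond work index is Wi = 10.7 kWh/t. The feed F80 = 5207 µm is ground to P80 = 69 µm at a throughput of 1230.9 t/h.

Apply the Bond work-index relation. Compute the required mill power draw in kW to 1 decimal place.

W = 10·Wi·(P80^(-½) − F80^(-½))
W = 10·10.7·(1/√69 − 1/√5207) = 10·10.7·(0.106528) = 11.3985 kWh/t
P_mill = W·ṁ = 11.3985·1230.9 = 14030.4 kW

P = 14030.4 kW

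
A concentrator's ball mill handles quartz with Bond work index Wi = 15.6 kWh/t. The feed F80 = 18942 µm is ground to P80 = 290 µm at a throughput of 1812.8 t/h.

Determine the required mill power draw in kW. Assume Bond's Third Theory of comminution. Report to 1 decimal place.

W = 10 Wi / √P80 − 10 Wi / √F80
W = 10·15.6·(1/√290 − 1/√18942) = 10·15.6·(0.051456) = 8.0272 kWh/t
Power = W × throughput = 8.0272 kWh/t × 1812.8 t/h = 14551.6 kW

P = 14551.6 kW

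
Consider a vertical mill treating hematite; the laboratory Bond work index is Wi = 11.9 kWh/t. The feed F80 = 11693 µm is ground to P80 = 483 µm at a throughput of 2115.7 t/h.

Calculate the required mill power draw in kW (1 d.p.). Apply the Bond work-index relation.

P = 9127.6 kW

W_Bond = 10·Wi·(1/√P₈₀ − 1/√F₈₀)
W = 10·11.9·(1/√483 − 1/√11693) = 10·11.9·(0.036254) = 4.3142 kWh/t
P = W·T = 4.3142·2115.7 = 9127.6 kW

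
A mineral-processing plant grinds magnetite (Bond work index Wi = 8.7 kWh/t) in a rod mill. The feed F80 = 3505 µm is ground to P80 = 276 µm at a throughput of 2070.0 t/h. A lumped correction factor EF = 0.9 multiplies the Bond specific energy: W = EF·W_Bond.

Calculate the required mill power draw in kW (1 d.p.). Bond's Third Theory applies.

Bond: W = 10·Wi·(1/√P80 − 1/√F80)
W = 10·8.7·(1/√276 − 1/√3505) = 10·8.7·(0.043302) = 3.7673 kWh/t
Corrected W = EF·W_Bond = 0.9·3.7673 = 3.3905 kWh/t
P = W·T = 3.3905·2070.0 = 7018.4 kW

P = 7018.4 kW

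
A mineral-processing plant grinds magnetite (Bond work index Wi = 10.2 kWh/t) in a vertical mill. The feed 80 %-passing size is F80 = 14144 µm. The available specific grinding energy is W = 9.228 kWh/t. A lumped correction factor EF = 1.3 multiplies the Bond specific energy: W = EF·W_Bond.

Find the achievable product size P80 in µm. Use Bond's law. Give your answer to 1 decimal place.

P80 = 164.4 µm

W = 10·Wi·[P80^(−½) − F80^(−½)]
W_Bond = W / EF = 9.228 / 1.3 = 7.0985 kWh/t
1/√P80 = 1/√F80 + W_Bond/(10·Wi)
  = 7.0985/(10·10.2) + 1/√14144 = 0.069593 + 0.008408 = 0.078001
P80 = (1/0.078001)² = 12.8203² = 164.36 µm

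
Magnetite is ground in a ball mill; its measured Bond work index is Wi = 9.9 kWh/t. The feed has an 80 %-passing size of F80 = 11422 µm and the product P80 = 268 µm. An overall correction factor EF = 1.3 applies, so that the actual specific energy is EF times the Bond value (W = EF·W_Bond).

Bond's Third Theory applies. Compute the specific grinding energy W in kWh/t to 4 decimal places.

Bond:  W = 10 Wi (1/√P − 1/√F)
1/√268 = 0.061085;  1/√11422 = 0.009357
W = 10·9.9·(0.061085 − 0.009357) = 5.1211 kWh/t
Corrected W = EF·W_Bond = 1.3·5.1211 = 6.6574 kWh/t

W = 6.6574 kWh/t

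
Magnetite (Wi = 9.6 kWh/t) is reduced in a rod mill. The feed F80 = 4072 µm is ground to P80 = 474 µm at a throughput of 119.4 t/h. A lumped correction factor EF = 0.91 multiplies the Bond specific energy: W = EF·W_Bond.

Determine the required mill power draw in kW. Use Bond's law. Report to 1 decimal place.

P = 315.6 kW

W = 10·Wi·(P80^(-½) − F80^(-½))
W = 10·9.6·(1/√474 − 1/√4072) = 10·9.6·(0.030261) = 2.9050 kWh/t
With EF = 0.91: W = 2.9050·0.91 = 2.6436 kWh/t
Power = W × throughput = 2.6436 kWh/t × 119.4 t/h = 315.6 kW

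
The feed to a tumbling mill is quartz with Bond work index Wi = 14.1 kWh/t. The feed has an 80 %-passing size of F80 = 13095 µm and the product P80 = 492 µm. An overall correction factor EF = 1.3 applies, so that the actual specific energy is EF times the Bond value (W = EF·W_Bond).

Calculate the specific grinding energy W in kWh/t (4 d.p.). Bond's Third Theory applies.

W = 6.6620 kWh/t

Bond:  W = 10 Wi (1/√P − 1/√F)
1/√492 = 0.045083;  1/√13095 = 0.008739
W = 10·14.1·(0.045083 − 0.008739) = 5.1246 kWh/t
Apply correction: 5.1246 × 1.3 = 6.6620 kWh/t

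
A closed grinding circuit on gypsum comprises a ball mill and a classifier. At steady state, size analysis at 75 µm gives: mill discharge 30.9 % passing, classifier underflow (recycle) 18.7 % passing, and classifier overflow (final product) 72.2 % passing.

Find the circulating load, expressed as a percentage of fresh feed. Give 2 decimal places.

CL = 338.52 %

Two-product formula at 75 µm:
(1+r)·d = r·u + o ⇒ r = (o−d)/(d−u)
r = (72.2 − 30.9)/(30.9 − 18.7) = 41.3/12.2 = 3.3852
CL = 100·r = 338.52 %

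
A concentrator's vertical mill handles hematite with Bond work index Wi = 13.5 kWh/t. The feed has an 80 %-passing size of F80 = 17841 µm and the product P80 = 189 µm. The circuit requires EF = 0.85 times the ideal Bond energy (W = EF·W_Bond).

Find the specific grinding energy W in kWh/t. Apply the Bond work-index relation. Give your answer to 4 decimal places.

W = 10 Wi (P80^-0.5 − F80^-0.5)
1/√189 = 0.072739;  1/√17841 = 0.007487
W = 10·13.5·(0.072739 − 0.007487) = 8.8091 kWh/t
Apply correction: 8.8091 × 0.85 = 7.4877 kWh/t

W = 7.4877 kWh/t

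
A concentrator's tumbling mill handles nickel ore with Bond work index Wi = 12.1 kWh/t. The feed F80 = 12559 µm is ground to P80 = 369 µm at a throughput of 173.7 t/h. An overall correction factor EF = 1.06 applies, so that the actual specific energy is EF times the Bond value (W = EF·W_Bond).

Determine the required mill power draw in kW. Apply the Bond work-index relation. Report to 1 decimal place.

P = 961.0 kW

W = 10·Wi·[P80^(−½) − F80^(−½)]
W = 10·12.1·(1/√369 − 1/√12559) = 10·12.1·(0.043135) = 5.2193 kWh/t
Apply correction: 5.2193 × 1.06 = 5.5325 kWh/t
Power = W × throughput = 5.5325 kWh/t × 173.7 t/h = 961.0 kW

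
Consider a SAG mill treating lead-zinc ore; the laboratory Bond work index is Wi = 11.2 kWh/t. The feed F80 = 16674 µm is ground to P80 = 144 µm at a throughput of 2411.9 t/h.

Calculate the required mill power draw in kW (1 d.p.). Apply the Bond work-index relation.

W = 10 Wi (P80^-0.5 − F80^-0.5)
W = 10·11.2·(1/√144 − 1/√16674) = 10·11.2·(0.075589) = 8.4660 kWh/t
Power = W × throughput = 8.4660 kWh/t × 2411.9 t/h = 20419.1 kW

P = 20419.1 kW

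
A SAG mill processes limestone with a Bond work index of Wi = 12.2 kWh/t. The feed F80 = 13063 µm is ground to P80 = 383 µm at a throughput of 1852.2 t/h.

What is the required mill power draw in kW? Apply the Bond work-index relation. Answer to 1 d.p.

W = 10·Wi·(P80^(-½) − F80^(-½))
W = 10·12.2·(1/√383 − 1/√13063) = 10·12.2·(0.042348) = 5.1665 kWh/t
P_mill = W·ṁ = 5.1665·1852.2 = 9569.4 kW

P = 9569.4 kW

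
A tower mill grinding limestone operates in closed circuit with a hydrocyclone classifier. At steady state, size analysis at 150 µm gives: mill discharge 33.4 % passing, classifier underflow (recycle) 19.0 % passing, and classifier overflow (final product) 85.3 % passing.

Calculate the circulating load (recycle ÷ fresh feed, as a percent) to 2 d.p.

CL = 360.42 %

Classifier node, passing 150 µm:
Fd + Rd = Ru + Fo ⇒ R/F = (o−d)/(d−u)
r = (85.3 − 33.4)/(33.4 − 19.0) = 51.9/14.4 = 3.6042
CL = 100·r = 360.42 %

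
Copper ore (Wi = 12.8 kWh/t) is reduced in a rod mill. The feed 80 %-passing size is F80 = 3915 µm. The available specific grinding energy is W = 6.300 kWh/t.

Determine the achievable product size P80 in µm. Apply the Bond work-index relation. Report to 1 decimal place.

W = 10 Wi (P80^-0.5 − F80^-0.5)
P80^(−½) = W/(10 Wi) + F80^(−½)
  = 6.3000/(10·12.8) + 1/√3915 = 0.049219 + 0.015982 = 0.065201
P80 = (1/0.065201)² = 15.3372² = 235.23 µm

P80 = 235.2 µm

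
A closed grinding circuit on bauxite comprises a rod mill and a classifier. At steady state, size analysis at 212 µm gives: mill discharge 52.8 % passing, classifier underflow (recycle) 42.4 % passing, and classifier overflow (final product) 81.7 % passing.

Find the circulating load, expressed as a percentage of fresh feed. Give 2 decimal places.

CL = 277.88 %

Balance %-passing 212 µm (r = R/F):
(1+r)·d = r·u + o ⇒ r = (o−d)/(d−u)
r = (81.7 − 52.8)/(52.8 − 42.4) = 28.9/10.4 = 2.7788
CL = 100·r = 277.88 %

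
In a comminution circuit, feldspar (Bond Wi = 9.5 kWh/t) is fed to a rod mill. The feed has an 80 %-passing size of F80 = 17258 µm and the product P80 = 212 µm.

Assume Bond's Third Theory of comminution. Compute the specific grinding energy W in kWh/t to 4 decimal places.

W = 5.8015 kWh/t

W = 10 Wi / √P80 − 10 Wi / √F80
1/√212 = 0.068680;  1/√17258 = 0.007612
W = 10·9.5·(0.068680 − 0.007612) = 5.8015 kWh/t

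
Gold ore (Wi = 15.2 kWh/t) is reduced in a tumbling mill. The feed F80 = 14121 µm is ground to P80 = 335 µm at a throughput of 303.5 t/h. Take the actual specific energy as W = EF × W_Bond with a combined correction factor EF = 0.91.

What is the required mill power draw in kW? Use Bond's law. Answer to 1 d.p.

P = 1940.3 kW

W = 10 Wi (1/√P80 − 1/√F80)  [Bond]
W = 10·15.2·(1/√335 − 1/√14121) = 10·15.2·(0.046221) = 7.0255 kWh/t
W_actual = 0.91 × 7.0255 = 6.3932 kWh/t
P_mill = W·ṁ = 6.3932·303.5 = 1940.3 kW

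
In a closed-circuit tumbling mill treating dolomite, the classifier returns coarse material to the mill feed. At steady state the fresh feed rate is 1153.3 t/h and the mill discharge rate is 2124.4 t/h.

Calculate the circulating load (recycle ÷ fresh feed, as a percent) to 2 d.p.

CL = 84.20 %

Mill node: discharge = fresh + recycle.
R = M − F = 2124.4 − 1153.3 = 971.1 t/h
CL = 100·R/F = 100·971.1/1153.3 = 84.20 %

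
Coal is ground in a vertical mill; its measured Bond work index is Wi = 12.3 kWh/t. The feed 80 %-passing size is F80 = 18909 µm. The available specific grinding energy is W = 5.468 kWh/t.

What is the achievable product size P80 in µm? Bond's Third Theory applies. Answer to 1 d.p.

P80 = 373.7 µm

W_Bond = 10·Wi·(1/√P₈₀ − 1/√F₈₀)
P80^-0.5 = F80^-0.5 + W/(10 Wi)
  = 5.4680/(10·12.3) + 1/√18909 = 0.044455 + 0.007272 = 0.051727
P80 = (1/0.051727)² = 19.3321² = 373.73 µm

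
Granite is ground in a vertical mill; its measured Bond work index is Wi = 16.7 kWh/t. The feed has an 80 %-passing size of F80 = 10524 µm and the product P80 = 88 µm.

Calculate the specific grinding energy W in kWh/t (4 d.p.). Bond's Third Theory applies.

W = 16.1744 kWh/t

W = 10·Wi·(P80^(-½) − F80^(-½))
1/√88 = 0.106600;  1/√10524 = 0.009748
W = 10·16.7·(0.106600 − 0.009748) = 16.1744 kWh/t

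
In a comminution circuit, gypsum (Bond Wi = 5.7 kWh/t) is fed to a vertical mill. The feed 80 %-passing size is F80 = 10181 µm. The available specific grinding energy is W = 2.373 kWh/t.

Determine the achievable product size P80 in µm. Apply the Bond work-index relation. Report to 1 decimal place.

P80 = 376.4 µm

W = 10 Wi (1/√P80 − 1/√F80)  [Bond]
P80^-0.5 = F80^-0.5 + W/(10 Wi)
  = 2.3730/(10·5.7) + 1/√10181 = 0.041632 + 0.009911 = 0.051542
P80 = (1/0.051542)² = 19.4015² = 376.42 µm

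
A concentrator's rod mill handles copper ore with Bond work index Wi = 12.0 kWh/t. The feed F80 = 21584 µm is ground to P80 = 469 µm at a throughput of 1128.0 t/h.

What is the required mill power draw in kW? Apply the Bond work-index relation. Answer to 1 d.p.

P = 5329.0 kW

Bond: W = 10·Wi·(1/√P80 − 1/√F80)
W = 10·12.0·(1/√469 − 1/√21584) = 10·12.0·(0.039369) = 4.7243 kWh/t
P = W·T = 4.7243·1128.0 = 5329.0 kW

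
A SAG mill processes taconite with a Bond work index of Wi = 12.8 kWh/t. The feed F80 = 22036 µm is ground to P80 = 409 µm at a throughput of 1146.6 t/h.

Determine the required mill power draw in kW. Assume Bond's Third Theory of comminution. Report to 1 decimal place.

W = 10 Wi / √P80 − 10 Wi / √F80
W = 10·12.8·(1/√409 − 1/√22036) = 10·12.8·(0.042710) = 5.4669 kWh/t
Mill draw = 5.4669 × 1146.6 = 6268.4 kW

P = 6268.4 kW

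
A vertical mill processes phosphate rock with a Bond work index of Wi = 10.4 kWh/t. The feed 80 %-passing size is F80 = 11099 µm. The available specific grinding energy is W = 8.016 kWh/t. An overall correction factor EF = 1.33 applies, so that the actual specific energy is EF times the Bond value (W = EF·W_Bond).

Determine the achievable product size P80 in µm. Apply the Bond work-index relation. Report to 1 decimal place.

P80 = 219.8 µm

W = 10·Wi·[P80^(−½) − F80^(−½)]
W_Bond = W / EF = 8.016 / 1.33 = 6.0271 kWh/t
P80^-0.5 = F80^-0.5 + W_Bond/(10 Wi)
  = 6.0271/(10·10.4) + 1/√11099 = 0.057953 + 0.009492 = 0.067445
P80 = (1/0.067445)² = 14.8270² = 219.84 µm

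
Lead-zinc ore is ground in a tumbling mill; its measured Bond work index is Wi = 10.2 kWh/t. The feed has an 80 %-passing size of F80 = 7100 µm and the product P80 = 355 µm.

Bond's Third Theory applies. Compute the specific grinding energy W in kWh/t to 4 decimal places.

W = 4.2031 kWh/t

Bond: W = 10·Wi·(1/√P80 − 1/√F80)
1/√355 = 0.053074;  1/√7100 = 0.011868
W = 10·10.2·(0.053074 − 0.011868) = 4.2031 kWh/t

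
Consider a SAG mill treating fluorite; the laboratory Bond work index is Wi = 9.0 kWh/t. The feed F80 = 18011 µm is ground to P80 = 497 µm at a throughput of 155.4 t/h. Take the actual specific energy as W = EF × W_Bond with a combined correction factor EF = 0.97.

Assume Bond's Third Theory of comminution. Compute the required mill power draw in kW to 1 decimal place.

W = 10·Wi·(P80^(-½) − F80^(-½))
W = 10·9.0·(1/√497 − 1/√18011) = 10·9.0·(0.037405) = 3.3664 kWh/t
Corrected W = EF·W_Bond = 0.97·3.3664 = 3.2654 kWh/t
Mill draw = 3.2654 × 155.4 = 507.4 kW

P = 507.4 kW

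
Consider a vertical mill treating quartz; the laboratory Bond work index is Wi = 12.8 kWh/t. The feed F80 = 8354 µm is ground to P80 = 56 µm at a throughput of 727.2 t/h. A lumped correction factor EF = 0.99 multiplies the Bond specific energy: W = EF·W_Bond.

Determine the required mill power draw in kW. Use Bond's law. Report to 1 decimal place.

W = 10 Wi (P80^-0.5 − F80^-0.5)
W = 10·12.8·(1/√56 − 1/√8354) = 10·12.8·(0.122690) = 15.7043 kWh/t
With EF = 0.99: W = 15.7043·0.99 = 15.5472 kWh/t
Power = W × throughput = 15.5472 kWh/t × 727.2 t/h = 11306.0 kW

P = 11306.0 kW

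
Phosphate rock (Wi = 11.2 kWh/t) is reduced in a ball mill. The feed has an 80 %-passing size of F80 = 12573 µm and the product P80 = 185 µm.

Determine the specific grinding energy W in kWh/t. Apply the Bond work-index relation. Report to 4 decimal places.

W = 7.2356 kWh/t

W = 10·Wi·[P80^(−½) − F80^(−½)]
1/√185 = 0.073521;  1/√12573 = 0.008918
W = 10·11.2·(0.073521 − 0.008918) = 7.2356 kWh/t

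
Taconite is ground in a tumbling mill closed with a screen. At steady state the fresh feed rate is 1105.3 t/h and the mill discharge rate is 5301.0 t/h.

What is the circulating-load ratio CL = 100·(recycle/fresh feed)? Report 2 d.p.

CL = 379.60 %

Mill node: discharge = fresh + recycle.
R = M − F = 5301.0 − 1105.3 = 4195.7 t/h
CL = 100·R/F = 100·4195.7/1105.3 = 379.60 %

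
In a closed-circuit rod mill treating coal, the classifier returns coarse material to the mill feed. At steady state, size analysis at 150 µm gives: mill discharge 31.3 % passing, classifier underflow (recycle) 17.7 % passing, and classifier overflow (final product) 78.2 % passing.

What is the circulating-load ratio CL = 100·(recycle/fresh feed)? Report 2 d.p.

CL = 344.85 %

Let r = R/F. Size balance at 150 µm:
(1+r)·d = r·u + o ⇒ r = (o−d)/(d−u)
r = (78.2 − 31.3)/(31.3 − 17.7) = 46.9/13.6 = 3.4485
CL = 100·r = 344.85 %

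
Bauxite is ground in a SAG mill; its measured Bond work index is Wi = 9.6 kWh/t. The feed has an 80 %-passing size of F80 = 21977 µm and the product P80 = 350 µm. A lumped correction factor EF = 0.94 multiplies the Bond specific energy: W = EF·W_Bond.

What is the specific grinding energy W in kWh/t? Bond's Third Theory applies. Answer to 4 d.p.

W = 4.2148 kWh/t

Bond:  W = 10 Wi (1/√P − 1/√F)
1/√350 = 0.053452;  1/√21977 = 0.006746
W = 10·9.6·(0.053452 − 0.006746) = 4.4838 kWh/t
Corrected W = EF·W_Bond = 0.94·4.4838 = 4.2148 kWh/t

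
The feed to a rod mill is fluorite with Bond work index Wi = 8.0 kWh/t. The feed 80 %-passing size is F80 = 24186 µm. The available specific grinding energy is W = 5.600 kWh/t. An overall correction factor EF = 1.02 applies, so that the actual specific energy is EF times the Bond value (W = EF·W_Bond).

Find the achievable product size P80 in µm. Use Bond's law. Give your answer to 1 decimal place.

Bond:  W = 10 Wi (1/√P − 1/√F)
W_Bond = W / EF = 5.600 / 1.02 = 5.4902 kWh/t
⇒ 1/√P80 = W_Bond/(10·Wi) + 1/√F80
  = 5.4902/(10·8.0) + 1/√24186 = 0.068627 + 0.006430 = 0.075058
P80 = (1/0.075058)² = 13.3231² = 177.51 µm

P80 = 177.5 µm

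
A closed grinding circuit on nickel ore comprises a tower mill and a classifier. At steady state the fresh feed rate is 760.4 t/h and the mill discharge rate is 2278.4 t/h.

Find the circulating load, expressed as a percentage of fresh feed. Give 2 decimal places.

CL = 199.63 %

M = F + R at steady state, so:
R = M − F = 2278.4 − 760.4 = 1518.0 t/h
CL = 100·R/F = 100·1518.0/760.4 = 199.63 %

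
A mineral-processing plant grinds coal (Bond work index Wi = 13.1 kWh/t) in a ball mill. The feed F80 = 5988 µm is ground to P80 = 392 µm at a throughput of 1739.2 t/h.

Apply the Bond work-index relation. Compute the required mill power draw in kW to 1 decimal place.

W = 10·Wi·(P80^(-½) − F80^(-½))
W = 10·13.1·(1/√392 − 1/√5988) = 10·13.1·(0.037585) = 4.9236 kWh/t
P_mill = W·ṁ = 4.9236·1739.2 = 8563.1 kW

P = 8563.1 kW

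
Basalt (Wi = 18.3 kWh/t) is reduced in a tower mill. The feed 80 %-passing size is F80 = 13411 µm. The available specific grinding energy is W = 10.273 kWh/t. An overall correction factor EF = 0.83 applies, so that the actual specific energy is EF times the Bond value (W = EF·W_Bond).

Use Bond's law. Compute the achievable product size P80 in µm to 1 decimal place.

W = 10·Wi·[P80^(−½) − F80^(−½)]
W_Bond = W / EF = 10.273 / 0.83 = 12.3771 kWh/t
P80^(−½) = W_Bond/(10 Wi) + F80^(−½)
  = 12.3771/(10·18.3) + 1/√13411 = 0.067634 + 0.008635 = 0.076270
P80 = (1/0.076270)² = 13.1114² = 171.91 µm

P80 = 171.9 µm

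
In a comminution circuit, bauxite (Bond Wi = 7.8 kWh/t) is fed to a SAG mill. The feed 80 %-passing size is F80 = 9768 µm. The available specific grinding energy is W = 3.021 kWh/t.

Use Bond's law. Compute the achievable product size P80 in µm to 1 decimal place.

P80 = 419.1 µm

W = 10 Wi (1/√P80 − 1/√F80)  [Bond]
⇒ 1/√P80 = W/(10·Wi) + 1/√F80
  = 3.0210/(10·7.8) + 1/√9768 = 0.038731 + 0.010118 = 0.048849
P80 = (1/0.048849)² = 20.4713² = 419.07 µm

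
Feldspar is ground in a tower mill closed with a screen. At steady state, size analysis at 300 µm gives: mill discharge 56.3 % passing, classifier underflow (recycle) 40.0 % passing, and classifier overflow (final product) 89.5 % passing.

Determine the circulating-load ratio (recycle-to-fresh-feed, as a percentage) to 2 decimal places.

CL = 203.68 %

Mass balance on the −300 µm fraction:
d + r·d = r·u + o → r(d−u) = o−d
r = (89.5 − 56.3)/(56.3 − 40.0) = 33.2/16.3 = 2.0368
CL = 100·r = 203.68 %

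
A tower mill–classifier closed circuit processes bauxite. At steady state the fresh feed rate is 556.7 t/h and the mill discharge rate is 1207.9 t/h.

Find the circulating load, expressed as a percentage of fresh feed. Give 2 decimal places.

CL = 116.98 %

Discharge = new feed + return, hence
R = M − F = 1207.9 − 556.7 = 651.2 t/h
CL = 100·R/F = 100·651.2/556.7 = 116.98 %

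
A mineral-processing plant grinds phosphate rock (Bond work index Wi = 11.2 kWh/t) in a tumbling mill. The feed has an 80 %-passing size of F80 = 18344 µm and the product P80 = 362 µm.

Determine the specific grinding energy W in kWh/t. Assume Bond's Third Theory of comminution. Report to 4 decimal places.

W = 5.0597 kWh/t

W = 10·Wi·(P80^(-½) − F80^(-½))
1/√362 = 0.052559;  1/√18344 = 0.007383
W = 10·11.2·(0.052559 − 0.007383) = 5.0597 kWh/t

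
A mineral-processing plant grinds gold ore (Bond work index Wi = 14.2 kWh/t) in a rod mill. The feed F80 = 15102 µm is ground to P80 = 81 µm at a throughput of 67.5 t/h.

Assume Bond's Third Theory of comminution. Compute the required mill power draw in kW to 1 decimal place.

W = 10 Wi / √P80 − 10 Wi / √F80
W = 10·14.2·(1/√81 − 1/√15102) = 10·14.2·(0.102974) = 14.6223 kWh/t
Mill draw = 14.6223 × 67.5 = 987.0 kW

P = 987.0 kW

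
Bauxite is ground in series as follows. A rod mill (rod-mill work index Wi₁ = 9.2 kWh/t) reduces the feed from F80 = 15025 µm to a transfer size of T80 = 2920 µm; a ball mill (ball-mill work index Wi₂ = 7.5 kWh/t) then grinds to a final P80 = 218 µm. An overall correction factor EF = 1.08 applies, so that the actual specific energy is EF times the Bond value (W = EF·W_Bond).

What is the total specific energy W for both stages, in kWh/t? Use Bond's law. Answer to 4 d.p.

W = 5.0152 kWh/t

W_Bond = 10·Wi·(1/√P₈₀ − 1/√F₈₀)
Stage 1 (15025→2920 µm, Wi₁=9.2): W₁ = 10·9.2·(0.018506 − 0.008158) = 0.9520 kWh/t
Stage 2 (2920→218 µm, Wi₂=7.5): W₂ = 10·7.5·(0.067729 − 0.018506) = 3.6917 kWh/t
W = W₁ + W₂ = 0.9520 + 3.6917 = 4.6437 kWh/t
W_actual = 1.08 × 4.6437 = 5.0152 kWh/t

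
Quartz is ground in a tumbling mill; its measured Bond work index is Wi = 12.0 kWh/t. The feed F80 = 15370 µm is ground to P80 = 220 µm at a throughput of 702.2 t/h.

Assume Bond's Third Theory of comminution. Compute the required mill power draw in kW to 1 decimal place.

P = 5001.4 kW

W = 10 Wi (1/√P80 − 1/√F80)  [Bond]
W = 10·12.0·(1/√220 − 1/√15370) = 10·12.0·(0.059354) = 7.1225 kWh/t
Mill draw = 7.1225 × 702.2 = 5001.4 kW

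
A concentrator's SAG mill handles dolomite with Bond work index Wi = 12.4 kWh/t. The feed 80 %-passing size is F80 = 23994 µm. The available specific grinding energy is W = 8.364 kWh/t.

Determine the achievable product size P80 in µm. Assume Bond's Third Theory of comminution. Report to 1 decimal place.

W_Bond = 10·Wi·(1/√P₈₀ − 1/√F₈₀)
P80^-0.5 = F80^-0.5 + W/(10 Wi)
  = 8.3640/(10·12.4) + 1/√23994 = 0.067452 + 0.006456 = 0.073907
P80 = (1/0.073907)² = 13.5304² = 183.07 µm

P80 = 183.1 µm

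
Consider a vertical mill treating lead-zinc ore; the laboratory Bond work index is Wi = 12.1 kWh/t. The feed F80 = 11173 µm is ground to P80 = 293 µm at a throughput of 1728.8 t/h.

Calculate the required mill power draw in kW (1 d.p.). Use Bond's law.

P = 10241.7 kW

Bond:  W = 10 Wi (1/√P − 1/√F)
W = 10·12.1·(1/√293 − 1/√11173) = 10·12.1·(0.048960) = 5.9242 kWh/t
P = W·T = 5.9242·1728.8 = 10241.7 kW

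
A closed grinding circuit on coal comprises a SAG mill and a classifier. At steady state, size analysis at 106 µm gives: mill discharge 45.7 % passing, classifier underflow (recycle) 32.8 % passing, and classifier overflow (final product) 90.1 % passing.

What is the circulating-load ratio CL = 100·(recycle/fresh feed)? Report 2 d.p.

Mass balance on the −106 µm fraction:
d + r·d = r·u + o → r(d−u) = o−d
r = (90.1 − 45.7)/(45.7 − 32.8) = 44.4/12.9 = 3.4419
CL = 100·r = 344.19 %

CL = 344.19 %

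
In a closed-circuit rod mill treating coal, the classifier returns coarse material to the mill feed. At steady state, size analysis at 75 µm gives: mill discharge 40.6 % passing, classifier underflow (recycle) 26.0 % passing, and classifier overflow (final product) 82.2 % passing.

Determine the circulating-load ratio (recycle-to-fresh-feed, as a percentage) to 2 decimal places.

CL = 284.93 %

Mass balance on the −75 µm fraction:
d + r·d = r·u + o → r(d−u) = o−d
r = (82.2 − 40.6)/(40.6 − 26.0) = 41.6/14.6 = 2.8493
CL = 100·r = 284.93 %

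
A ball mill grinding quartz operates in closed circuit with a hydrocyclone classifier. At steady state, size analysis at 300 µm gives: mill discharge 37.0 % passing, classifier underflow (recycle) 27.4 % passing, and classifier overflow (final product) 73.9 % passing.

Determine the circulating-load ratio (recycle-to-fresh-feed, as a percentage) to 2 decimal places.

Let r = R/F. Size balance at 300 µm:
(1+r)·d = r·u + o ⇒ r = (o−d)/(d−u)
r = (73.9 − 37.0)/(37.0 − 27.4) = 36.9/9.6 = 3.8438
CL = 100·r = 384.38 %

CL = 384.38 %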